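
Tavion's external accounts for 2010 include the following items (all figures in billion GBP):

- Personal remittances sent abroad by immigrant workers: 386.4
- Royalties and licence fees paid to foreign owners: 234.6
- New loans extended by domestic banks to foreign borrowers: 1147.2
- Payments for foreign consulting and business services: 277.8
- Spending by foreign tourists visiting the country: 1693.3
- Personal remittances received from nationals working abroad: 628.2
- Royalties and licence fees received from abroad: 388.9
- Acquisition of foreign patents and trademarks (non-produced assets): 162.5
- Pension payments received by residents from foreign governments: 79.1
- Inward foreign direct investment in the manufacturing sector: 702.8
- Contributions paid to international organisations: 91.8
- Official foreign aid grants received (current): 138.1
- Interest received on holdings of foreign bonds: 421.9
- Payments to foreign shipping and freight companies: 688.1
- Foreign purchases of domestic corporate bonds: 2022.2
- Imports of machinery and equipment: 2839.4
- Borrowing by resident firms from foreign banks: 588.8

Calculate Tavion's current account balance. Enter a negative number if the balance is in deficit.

-1168.6

Goods: -2839.4
Services: -234.6 + 388.9 - 688.1 - 277.8 + 1693.3 = 881.7
Primary income: 421.9
Secondary income: -386.4 + 628.2 - 91.8 + 79.1 + 138.1 = 367.2
Current account = (-2839.4) + 881.7 + 421.9 + 367.2 = -1168.6
(Excluded from the current account — financial account: new loans extended by domestic banks to foreign borrowers 1147.2, inward foreign direct investment in the manufacturing sector 702.8, foreign purchases of domestic corporate bonds 2022.2, borrowing by resident firms from foreign banks 588.8; capital account: acquisition of foreign patents and trademarks (non-produced assets) 162.5.)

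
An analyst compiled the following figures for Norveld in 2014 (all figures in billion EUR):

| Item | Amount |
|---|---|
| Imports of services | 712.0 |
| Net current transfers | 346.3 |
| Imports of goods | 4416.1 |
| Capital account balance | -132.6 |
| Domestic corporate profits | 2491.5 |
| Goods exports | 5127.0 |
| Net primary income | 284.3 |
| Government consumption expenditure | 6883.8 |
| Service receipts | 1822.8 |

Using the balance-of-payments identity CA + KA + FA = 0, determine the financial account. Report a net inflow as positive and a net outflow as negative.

-2319.7

Goods balance = 5127.0 - 4416.1 = 710.9
Services balance = 1822.8 - 712.0 = 1110.8
Trade balance (goods + services) = 710.9 + 1110.8 = 1821.7
Net primary income = 284.3
Net secondary income = 346.3
Current account = 1821.7 + 284.3 + 346.3 = 2452.3
Financial account = -(2452.3 + (-132.6)) = -2319.7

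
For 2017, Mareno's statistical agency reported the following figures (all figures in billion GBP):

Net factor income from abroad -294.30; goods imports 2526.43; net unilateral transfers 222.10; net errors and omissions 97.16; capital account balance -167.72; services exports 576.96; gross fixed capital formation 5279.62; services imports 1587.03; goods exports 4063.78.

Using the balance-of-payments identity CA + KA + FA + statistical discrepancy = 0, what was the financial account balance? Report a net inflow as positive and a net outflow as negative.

-384.52

Goods balance = 4063.78 - 2526.43 = 1537.35
Services balance = 576.96 - 1587.03 = -1010.07
Trade balance (goods + services) = 1537.35 + (-1010.07) = 527.28
Net primary income = -294.30
Net secondary income = 222.10
Current account = 527.28 + (-294.30) + 222.10 = 455.08
Financial account = -(455.08 + (-167.72) + 97.16) = -384.52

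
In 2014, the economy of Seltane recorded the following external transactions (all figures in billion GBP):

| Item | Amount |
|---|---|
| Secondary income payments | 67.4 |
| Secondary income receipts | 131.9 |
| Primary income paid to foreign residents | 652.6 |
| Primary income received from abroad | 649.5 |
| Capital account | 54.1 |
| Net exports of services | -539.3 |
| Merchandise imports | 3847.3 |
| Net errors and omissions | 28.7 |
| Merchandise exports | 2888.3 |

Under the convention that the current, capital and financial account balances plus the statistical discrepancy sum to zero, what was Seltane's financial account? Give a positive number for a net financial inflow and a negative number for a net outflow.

Goods balance = 2888.3 - 3847.3 = -959.0
Services balance = -539.3
Trade balance (goods + services) = -959.0 + (-539.3) = -1498.3
Net primary income = 649.5 - 652.6 = -3.1
Net secondary income = 131.9 - 67.4 = 64.5
Current account = -1498.3 + (-3.1) + 64.5 = -1436.9
Financial account = -(-1436.9 + 54.1 + 28.7) = 1354.1

1354.1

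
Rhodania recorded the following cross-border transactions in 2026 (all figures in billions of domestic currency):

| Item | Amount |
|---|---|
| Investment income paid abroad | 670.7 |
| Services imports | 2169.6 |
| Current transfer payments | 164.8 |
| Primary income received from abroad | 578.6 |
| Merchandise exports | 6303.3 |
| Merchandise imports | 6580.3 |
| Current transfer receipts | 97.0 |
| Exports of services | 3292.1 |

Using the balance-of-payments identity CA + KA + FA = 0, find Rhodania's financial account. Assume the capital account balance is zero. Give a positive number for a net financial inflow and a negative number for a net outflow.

Goods balance = 6303.3 - 6580.3 = -277.0
Services balance = 3292.1 - 2169.6 = 1122.5
Trade balance (goods + services) = -277.0 + 1122.5 = 845.5
Net primary income = 578.6 - 670.7 = -92.1
Net secondary income = 97.0 - 164.8 = -67.8
Current account = 845.5 + (-92.1) + (-67.8) = 685.6
Financial account = -(685.6) = -685.6

-685.6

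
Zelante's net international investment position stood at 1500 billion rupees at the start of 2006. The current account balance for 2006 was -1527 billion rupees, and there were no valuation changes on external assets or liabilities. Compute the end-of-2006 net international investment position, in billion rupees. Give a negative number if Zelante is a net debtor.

With no valuation effects, change in NIIP = current account = -1527
End-of-year NIIP = 1500 + (-1527) = -27

-27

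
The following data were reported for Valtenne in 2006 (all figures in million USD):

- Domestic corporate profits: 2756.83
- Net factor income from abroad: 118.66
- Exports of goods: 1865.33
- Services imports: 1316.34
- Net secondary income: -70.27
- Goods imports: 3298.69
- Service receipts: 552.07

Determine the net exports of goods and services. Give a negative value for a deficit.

-2197.63

Goods balance = 1865.33 - 3298.69 = -1433.36
Services balance = 552.07 - 1316.34 = -764.27
Trade balance (goods + services) = -1433.36 + (-764.27) = -2197.63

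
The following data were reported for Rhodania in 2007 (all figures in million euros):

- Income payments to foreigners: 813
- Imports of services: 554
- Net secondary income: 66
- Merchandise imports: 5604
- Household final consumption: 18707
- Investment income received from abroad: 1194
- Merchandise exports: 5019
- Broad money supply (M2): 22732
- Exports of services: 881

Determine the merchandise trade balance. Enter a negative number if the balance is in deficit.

-585

Goods balance = 5019 - 5604 = -585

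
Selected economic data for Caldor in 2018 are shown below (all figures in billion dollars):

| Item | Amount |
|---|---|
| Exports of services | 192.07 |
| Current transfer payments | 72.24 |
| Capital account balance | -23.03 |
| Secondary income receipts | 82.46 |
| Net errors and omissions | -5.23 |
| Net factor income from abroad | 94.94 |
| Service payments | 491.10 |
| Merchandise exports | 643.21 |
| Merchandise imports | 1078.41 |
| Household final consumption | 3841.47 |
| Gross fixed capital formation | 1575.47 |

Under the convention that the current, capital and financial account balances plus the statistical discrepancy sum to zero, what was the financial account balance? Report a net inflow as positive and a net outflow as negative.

Goods balance = 643.21 - 1078.41 = -435.20
Services balance = 192.07 - 491.10 = -299.03
Trade balance (goods + services) = -435.20 + (-299.03) = -734.23
Net primary income = 94.94
Net secondary income = 82.46 - 72.24 = 10.22
Current account = -734.23 + 94.94 + 10.22 = -629.07
Financial account = -(-629.07 + (-23.03) + (-5.23)) = 657.33

657.33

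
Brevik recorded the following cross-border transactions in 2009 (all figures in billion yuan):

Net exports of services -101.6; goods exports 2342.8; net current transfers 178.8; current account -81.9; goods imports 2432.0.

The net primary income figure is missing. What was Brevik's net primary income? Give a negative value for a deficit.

-69.9

Current account = goods balance + services balance + net primary income + net secondary income
Sum of the known components = -12.0
Net primary income = CA - (known components) = -81.9 - (-12.0) = -69.9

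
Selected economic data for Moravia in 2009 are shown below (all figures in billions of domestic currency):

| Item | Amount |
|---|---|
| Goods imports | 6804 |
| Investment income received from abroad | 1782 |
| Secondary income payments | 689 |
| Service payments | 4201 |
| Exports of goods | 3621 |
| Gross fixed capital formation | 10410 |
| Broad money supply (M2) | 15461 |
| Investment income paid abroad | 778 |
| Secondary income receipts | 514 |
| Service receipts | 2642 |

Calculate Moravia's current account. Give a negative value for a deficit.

-3913

Goods balance = 3621 - 6804 = -3183
Services balance = 2642 - 4201 = -1559
Trade balance (goods + services) = -3183 + (-1559) = -4742
Net primary income = 1782 - 778 = 1004
Net secondary income = 514 - 689 = -175
Current account = -4742 + 1004 + (-175) = -3913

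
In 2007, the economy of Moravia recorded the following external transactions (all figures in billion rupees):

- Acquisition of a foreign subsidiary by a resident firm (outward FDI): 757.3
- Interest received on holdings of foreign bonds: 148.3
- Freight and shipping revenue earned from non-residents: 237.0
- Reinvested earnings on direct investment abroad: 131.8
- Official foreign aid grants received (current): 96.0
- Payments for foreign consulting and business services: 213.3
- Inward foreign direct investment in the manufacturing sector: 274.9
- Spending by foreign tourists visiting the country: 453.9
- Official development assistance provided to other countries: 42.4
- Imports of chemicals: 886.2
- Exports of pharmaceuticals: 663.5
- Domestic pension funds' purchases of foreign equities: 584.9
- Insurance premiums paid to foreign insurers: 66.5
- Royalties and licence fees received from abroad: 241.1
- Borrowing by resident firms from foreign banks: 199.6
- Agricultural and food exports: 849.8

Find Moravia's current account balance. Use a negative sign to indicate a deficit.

Goods: -886.2 + 849.8 + 663.5 = 627.1
Services: 237.0 + 453.9 + 241.1 - 66.5 - 213.3 = 652.2
Primary income: 148.3 + 131.8 = 280.1
Secondary income: 96.0 - 42.4 = 53.6
Current account = 627.1 + 652.2 + 280.1 + 53.6 = 1613.0
(Excluded from the current account — financial account: acquisition of a foreign subsidiary by a resident firm (outward FDI) 757.3, inward foreign direct investment in the manufacturing sector 274.9, domestic pension funds' purchases of foreign equities 584.9, borrowing by resident firms from foreign banks 199.6.)

1613.0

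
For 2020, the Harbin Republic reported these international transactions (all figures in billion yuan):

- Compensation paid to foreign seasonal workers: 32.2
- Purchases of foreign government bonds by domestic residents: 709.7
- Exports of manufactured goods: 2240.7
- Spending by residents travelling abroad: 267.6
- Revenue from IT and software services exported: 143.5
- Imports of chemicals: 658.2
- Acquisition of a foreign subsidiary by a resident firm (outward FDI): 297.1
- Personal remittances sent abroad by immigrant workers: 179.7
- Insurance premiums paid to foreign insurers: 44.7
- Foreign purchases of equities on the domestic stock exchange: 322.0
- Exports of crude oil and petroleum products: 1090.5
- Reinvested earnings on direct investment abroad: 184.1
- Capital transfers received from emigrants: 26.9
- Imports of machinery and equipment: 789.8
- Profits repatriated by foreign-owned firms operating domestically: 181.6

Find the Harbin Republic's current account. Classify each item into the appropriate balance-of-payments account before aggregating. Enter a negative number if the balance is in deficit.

Goods: -658.2 + 1090.5 + 2240.7 - 789.8 = 1883.2
Services: -267.6 - 44.7 + 143.5 = -168.8
Primary income: 184.1 - 32.2 - 181.6 = -29.7
Secondary income: -179.7
Current account = 1883.2 + (-168.8) + (-29.7) + (-179.7) = 1505.0
(Excluded from the current account — financial account: purchases of foreign government bonds by domestic residents 709.7, acquisition of a foreign subsidiary by a resident firm (outward FDI) 297.1, foreign purchases of equities on the domestic stock exchange 322.0; capital account: capital transfers received from emigrants 26.9.)

1505.0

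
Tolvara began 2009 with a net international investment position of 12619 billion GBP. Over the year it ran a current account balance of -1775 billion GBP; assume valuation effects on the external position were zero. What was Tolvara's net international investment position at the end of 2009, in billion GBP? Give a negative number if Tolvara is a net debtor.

10844

With no valuation effects, change in NIIP = current account = -1775
End-of-year NIIP = 12619 + (-1775) = 10844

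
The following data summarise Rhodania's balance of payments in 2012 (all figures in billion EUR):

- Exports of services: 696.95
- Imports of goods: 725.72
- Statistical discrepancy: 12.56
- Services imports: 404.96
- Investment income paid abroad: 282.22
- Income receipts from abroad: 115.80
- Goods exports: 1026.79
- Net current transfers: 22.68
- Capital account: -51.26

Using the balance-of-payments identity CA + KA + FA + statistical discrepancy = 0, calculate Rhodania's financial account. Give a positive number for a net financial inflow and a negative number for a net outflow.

-410.62

Goods balance = 1026.79 - 725.72 = 301.07
Services balance = 696.95 - 404.96 = 291.99
Trade balance (goods + services) = 301.07 + 291.99 = 593.06
Net primary income = 115.80 - 282.22 = -166.42
Net secondary income = 22.68
Current account = 593.06 + (-166.42) + 22.68 = 449.32
Financial account = -(449.32 + (-51.26) + 12.56) = -410.62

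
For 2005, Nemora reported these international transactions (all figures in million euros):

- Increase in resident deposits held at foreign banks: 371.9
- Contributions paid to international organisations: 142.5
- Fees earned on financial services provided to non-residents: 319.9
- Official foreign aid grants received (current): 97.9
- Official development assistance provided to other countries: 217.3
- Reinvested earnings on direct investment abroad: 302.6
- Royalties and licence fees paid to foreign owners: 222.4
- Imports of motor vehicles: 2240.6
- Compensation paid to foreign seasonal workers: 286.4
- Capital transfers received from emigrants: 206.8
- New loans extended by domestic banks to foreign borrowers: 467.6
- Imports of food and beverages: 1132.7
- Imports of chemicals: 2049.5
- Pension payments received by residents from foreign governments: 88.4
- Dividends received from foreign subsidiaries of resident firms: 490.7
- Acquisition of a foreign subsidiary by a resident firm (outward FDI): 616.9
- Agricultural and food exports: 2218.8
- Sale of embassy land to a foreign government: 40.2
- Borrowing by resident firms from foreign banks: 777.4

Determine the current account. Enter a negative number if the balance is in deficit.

-2773.1

Goods: -2240.6 + 2218.8 - 2049.5 - 1132.7 = -3204.0
Services: -222.4 + 319.9 = 97.5
Primary income: -286.4 + 302.6 + 490.7 = 506.9
Secondary income: 88.4 + 97.9 - 217.3 - 142.5 = -173.5
Current account = (-3204.0) + 97.5 + 506.9 + (-173.5) = -2773.1
(Excluded from the current account — financial account: increase in resident deposits held at foreign banks 371.9, new loans extended by domestic banks to foreign borrowers 467.6, acquisition of a foreign subsidiary by a resident firm (outward FDI) 616.9, borrowing by resident firms from foreign banks 777.4; capital account: capital transfers received from emigrants 206.8, sale of embassy land to a foreign government 40.2.)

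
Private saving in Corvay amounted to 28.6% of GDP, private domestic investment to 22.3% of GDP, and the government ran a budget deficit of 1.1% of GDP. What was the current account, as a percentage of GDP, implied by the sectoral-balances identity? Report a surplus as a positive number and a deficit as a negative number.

By the sectoral-balances identity, CA = (S_private - I) + (T - G).
Private balance = 28.6 - 22.3 = 6.3
Government balance (T - G) = -1.1
CA = 6.3 + (-1.1) = 5.2

5.2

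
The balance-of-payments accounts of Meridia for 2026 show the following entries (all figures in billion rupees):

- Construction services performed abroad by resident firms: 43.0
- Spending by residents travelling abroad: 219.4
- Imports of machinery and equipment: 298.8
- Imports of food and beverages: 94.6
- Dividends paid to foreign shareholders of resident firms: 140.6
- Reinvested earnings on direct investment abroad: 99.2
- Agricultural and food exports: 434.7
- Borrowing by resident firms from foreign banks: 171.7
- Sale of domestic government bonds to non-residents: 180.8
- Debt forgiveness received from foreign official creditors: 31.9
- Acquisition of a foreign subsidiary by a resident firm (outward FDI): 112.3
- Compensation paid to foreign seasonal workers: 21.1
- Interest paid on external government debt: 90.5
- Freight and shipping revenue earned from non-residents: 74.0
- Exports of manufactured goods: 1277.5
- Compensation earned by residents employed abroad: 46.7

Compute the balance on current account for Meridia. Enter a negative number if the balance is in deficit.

Goods: 1277.5 - 298.8 + 434.7 - 94.6 = 1318.8
Services: 43.0 + 74.0 - 219.4 = -102.4
Primary income: 99.2 - 140.6 - 21.1 + 46.7 - 90.5 = -106.3
Current account = 1318.8 + (-102.4) + (-106.3) = 1110.1
(Excluded from the current account — financial account: borrowing by resident firms from foreign banks 171.7, sale of domestic government bonds to non-residents 180.8, acquisition of a foreign subsidiary by a resident firm (outward FDI) 112.3; capital account: debt forgiveness received from foreign official creditors 31.9.)

1110.1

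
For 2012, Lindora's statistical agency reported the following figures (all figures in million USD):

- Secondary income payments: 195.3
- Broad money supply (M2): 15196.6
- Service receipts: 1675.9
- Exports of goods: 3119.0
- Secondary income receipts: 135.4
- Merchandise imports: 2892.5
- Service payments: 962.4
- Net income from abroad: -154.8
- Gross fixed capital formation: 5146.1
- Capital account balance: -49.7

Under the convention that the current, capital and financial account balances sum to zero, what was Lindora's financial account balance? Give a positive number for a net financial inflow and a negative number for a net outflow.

-675.6

Goods balance = 3119.0 - 2892.5 = 226.5
Services balance = 1675.9 - 962.4 = 713.5
Trade balance (goods + services) = 226.5 + 713.5 = 940.0
Net primary income = -154.8
Net secondary income = 135.4 - 195.3 = -59.9
Current account = 940.0 + (-154.8) + (-59.9) = 725.3
Financial account = -(725.3 + (-49.7)) = -675.6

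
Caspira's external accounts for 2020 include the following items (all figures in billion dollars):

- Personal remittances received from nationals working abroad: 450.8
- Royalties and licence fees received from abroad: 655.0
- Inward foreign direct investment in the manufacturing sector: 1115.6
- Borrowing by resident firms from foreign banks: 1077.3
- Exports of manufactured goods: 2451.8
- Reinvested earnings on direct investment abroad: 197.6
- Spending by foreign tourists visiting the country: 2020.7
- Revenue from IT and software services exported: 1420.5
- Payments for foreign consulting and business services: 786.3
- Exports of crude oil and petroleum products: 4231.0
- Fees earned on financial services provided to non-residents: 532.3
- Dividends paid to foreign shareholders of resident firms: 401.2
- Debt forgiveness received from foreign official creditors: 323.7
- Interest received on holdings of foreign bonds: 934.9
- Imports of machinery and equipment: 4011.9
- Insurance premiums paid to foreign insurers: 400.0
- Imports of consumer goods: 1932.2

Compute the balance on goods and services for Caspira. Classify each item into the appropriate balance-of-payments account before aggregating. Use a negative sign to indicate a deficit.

Goods: 4231.0 - 1932.2 + 2451.8 - 4011.9 = 738.7
Services: -400.0 + 532.3 + 1420.5 - 786.3 + 655.0 + 2020.7 = 3442.2
Trade balance = 738.7 + 3442.2 = 4180.9
(Excluded from the trade balance — secondary income: personal remittances received from nationals working abroad 450.8; financial account: inward foreign direct investment in the manufacturing sector 1115.6, borrowing by resident firms from foreign banks 1077.3; primary income: reinvested earnings on direct investment abroad 197.6, dividends paid to foreign shareholders of resident firms 401.2, interest received on holdings of foreign bonds 934.9; capital account: debt forgiveness received from foreign official creditors 323.7.)

4180.9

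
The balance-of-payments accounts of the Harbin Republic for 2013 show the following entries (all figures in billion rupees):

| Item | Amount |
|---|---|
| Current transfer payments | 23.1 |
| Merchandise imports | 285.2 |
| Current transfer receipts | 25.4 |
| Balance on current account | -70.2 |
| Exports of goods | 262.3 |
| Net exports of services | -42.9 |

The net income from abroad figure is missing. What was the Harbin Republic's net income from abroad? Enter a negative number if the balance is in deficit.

-6.7

Current account = goods balance + services balance + net primary income + net secondary income
Sum of the known components = -63.5
Net income from abroad = CA - (known components) = -70.2 - (-63.5) = -6.7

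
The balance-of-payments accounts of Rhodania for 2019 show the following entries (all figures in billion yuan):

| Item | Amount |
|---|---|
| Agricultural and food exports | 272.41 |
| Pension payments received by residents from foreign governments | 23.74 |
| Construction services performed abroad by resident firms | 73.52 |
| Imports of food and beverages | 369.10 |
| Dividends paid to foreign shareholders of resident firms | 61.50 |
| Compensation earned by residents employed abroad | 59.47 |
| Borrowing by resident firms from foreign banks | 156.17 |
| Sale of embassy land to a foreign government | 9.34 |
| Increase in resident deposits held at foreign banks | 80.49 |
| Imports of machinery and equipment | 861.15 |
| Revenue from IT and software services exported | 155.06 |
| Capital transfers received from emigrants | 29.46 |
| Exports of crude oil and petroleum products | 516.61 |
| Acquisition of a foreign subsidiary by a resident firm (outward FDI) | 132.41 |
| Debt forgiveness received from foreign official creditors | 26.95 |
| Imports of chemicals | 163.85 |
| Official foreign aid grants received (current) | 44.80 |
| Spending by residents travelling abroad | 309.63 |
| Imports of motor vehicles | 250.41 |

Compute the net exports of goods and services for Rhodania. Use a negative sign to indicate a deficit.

Goods: 272.41 - 250.41 - 163.85 - 369.10 - 861.15 + 516.61 = -855.49
Services: 155.06 - 309.63 + 73.52 = -81.05
Trade balance = -855.49 + (-81.05) = -936.54
(Excluded from the trade balance — secondary income: pension payments received by residents from foreign governments 23.74, official foreign aid grants received (current) 44.80; primary income: dividends paid to foreign shareholders of resident firms 61.50, compensation earned by residents employed abroad 59.47; financial account: borrowing by resident firms from foreign banks 156.17, increase in resident deposits held at foreign banks 80.49, acquisition of a foreign subsidiary by a resident firm (outward FDI) 132.41; capital account: sale of embassy land to a foreign government 9.34, capital transfers received from emigrants 29.46, debt forgiveness received from foreign official creditors 26.95.)

-936.54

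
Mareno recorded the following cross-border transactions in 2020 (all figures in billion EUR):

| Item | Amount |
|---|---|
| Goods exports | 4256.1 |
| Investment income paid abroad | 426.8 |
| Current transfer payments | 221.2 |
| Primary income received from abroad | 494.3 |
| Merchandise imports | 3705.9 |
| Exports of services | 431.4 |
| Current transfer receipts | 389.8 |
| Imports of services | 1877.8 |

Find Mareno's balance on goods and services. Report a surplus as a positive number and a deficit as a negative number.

Goods balance = 4256.1 - 3705.9 = 550.2
Services balance = 431.4 - 1877.8 = -1446.4
Trade balance (goods + services) = 550.2 + (-1446.4) = -896.2

-896.2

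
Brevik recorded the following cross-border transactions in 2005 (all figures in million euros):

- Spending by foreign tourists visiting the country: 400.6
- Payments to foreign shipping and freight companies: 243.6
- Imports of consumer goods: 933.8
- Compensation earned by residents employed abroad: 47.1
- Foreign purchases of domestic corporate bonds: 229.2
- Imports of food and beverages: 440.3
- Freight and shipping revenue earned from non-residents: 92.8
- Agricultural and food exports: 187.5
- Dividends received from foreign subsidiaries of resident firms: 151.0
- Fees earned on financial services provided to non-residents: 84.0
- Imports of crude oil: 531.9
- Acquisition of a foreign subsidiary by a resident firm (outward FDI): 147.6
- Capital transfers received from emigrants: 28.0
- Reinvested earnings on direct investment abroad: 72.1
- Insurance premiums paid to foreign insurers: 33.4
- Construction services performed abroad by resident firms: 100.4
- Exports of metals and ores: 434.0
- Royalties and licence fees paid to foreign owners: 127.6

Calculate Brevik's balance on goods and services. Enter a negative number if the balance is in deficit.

-1011.3

Goods: 434.0 - 531.9 - 440.3 - 933.8 + 187.5 = -1284.5
Services: 92.8 - 127.6 - 243.6 + 84.0 - 33.4 + 100.4 + 400.6 = 273.2
Trade balance = -1284.5 + 273.2 = -1011.3
(Excluded from the trade balance — primary income: compensation earned by residents employed abroad 47.1, dividends received from foreign subsidiaries of resident firms 151.0, reinvested earnings on direct investment abroad 72.1; financial account: foreign purchases of domestic corporate bonds 229.2, acquisition of a foreign subsidiary by a resident firm (outward FDI) 147.6; capital account: capital transfers received from emigrants 28.0.)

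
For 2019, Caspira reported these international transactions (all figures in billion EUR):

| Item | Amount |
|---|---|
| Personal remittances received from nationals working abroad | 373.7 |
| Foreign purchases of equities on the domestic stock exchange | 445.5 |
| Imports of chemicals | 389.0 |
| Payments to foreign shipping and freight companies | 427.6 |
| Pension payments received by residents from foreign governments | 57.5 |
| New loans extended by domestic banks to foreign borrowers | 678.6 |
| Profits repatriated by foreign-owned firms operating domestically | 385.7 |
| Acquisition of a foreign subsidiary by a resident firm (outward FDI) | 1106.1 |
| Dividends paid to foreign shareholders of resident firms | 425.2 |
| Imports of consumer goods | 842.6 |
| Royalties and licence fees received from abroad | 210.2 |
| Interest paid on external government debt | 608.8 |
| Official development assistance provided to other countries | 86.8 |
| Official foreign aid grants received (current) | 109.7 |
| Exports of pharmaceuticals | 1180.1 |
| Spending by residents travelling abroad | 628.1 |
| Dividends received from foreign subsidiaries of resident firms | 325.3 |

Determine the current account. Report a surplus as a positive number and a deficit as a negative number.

-1537.3

Goods: 1180.1 - 389.0 - 842.6 = -51.5
Services: -628.1 - 427.6 + 210.2 = -845.5
Primary income: 325.3 - 385.7 - 425.2 - 608.8 = -1094.4
Secondary income: 373.7 + 57.5 + 109.7 - 86.8 = 454.1
Current account = (-51.5) + (-845.5) + (-1094.4) + 454.1 = -1537.3
(Excluded from the current account — financial account: foreign purchases of equities on the domestic stock exchange 445.5, new loans extended by domestic banks to foreign borrowers 678.6, acquisition of a foreign subsidiary by a resident firm (outward FDI) 1106.1.)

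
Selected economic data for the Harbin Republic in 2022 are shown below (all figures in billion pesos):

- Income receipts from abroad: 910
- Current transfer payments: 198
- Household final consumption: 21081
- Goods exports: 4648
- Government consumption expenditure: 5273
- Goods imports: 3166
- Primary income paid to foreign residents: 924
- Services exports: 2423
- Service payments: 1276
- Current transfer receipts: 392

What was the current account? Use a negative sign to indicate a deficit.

2809

Goods balance = 4648 - 3166 = 1482
Services balance = 2423 - 1276 = 1147
Trade balance (goods + services) = 1482 + 1147 = 2629
Net primary income = 910 - 924 = -14
Net secondary income = 392 - 198 = 194
Current account = 2629 + (-14) + 194 = 2809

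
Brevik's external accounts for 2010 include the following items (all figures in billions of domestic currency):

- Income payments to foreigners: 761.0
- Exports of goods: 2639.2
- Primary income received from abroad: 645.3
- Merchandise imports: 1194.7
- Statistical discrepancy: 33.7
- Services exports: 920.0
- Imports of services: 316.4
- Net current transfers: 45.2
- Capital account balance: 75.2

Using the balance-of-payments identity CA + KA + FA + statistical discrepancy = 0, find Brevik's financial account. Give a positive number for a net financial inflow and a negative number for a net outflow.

-2086.5

Goods balance = 2639.2 - 1194.7 = 1444.5
Services balance = 920.0 - 316.4 = 603.6
Trade balance (goods + services) = 1444.5 + 603.6 = 2048.1
Net primary income = 645.3 - 761.0 = -115.7
Net secondary income = 45.2
Current account = 2048.1 + (-115.7) + 45.2 = 1977.6
Financial account = -(1977.6 + 75.2 + 33.7) = -2086.5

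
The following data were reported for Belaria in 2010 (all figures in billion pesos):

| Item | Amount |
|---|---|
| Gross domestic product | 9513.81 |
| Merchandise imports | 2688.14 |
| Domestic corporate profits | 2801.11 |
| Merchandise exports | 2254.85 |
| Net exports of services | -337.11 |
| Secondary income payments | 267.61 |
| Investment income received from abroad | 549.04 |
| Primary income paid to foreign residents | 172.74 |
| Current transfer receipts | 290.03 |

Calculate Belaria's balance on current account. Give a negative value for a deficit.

Goods balance = 2254.85 - 2688.14 = -433.29
Services balance = -337.11
Trade balance (goods + services) = -433.29 + (-337.11) = -770.40
Net primary income = 549.04 - 172.74 = 376.30
Net secondary income = 290.03 - 267.61 = 22.42
Current account = -770.40 + 376.30 + 22.42 = -371.68

-371.68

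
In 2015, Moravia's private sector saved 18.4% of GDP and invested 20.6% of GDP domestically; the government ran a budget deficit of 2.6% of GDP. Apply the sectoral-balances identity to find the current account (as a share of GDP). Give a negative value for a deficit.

By the sectoral-balances identity, CA = (S_private - I) + (T - G).
Private balance = 18.4 - 20.6 = -2.2
Government balance (T - G) = -2.6
CA = -2.2 + (-2.6) = -4.8

-4.8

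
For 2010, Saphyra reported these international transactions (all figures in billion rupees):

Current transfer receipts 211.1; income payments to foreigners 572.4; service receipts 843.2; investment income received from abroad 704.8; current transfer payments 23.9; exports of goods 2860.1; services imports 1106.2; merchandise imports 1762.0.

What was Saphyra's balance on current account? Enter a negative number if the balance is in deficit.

Goods balance = 2860.1 - 1762.0 = 1098.1
Services balance = 843.2 - 1106.2 = -263.0
Trade balance (goods + services) = 1098.1 + (-263.0) = 835.1
Net primary income = 704.8 - 572.4 = 132.4
Net secondary income = 211.1 - 23.9 = 187.2
Current account = 835.1 + 132.4 + 187.2 = 1154.7

1154.7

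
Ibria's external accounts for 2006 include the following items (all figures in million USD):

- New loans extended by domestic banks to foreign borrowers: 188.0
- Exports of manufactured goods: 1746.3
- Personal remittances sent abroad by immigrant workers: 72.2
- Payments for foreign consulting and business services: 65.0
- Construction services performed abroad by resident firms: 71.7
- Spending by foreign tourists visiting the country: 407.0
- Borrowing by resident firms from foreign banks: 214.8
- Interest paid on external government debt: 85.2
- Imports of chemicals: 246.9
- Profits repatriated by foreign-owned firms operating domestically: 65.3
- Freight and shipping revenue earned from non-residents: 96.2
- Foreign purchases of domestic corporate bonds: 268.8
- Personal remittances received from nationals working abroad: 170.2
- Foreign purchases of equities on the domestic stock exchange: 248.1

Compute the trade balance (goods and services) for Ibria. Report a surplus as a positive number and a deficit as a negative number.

2009.3

Goods: -246.9 + 1746.3 = 1499.4
Services: 407.0 + 96.2 + 71.7 - 65.0 = 509.9
Trade balance = 1499.4 + 509.9 = 2009.3
(Excluded from the trade balance — financial account: new loans extended by domestic banks to foreign borrowers 188.0, borrowing by resident firms from foreign banks 214.8, foreign purchases of domestic corporate bonds 268.8, foreign purchases of equities on the domestic stock exchange 248.1; secondary income: personal remittances sent abroad by immigrant workers 72.2, personal remittances received from nationals working abroad 170.2; primary income: interest paid on external government debt 85.2, profits repatriated by foreign-owned firms operating domestically 65.3.)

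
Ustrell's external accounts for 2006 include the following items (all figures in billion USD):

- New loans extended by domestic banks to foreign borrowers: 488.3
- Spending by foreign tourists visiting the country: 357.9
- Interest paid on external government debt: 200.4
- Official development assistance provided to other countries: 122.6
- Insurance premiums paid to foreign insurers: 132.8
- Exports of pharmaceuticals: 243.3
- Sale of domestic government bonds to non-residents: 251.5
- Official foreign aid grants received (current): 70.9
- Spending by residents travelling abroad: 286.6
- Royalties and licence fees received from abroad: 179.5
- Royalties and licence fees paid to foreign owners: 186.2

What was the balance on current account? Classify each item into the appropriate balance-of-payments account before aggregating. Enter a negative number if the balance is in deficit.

Goods: 243.3
Services: 179.5 - 286.6 + 357.9 - 132.8 - 186.2 = -68.2
Primary income: -200.4
Secondary income: 70.9 - 122.6 = -51.7
Current account = 243.3 + (-68.2) + (-200.4) + (-51.7) = -77.0
(Excluded from the current account — financial account: new loans extended by domestic banks to foreign borrowers 488.3, sale of domestic government bonds to non-residents 251.5.)

-77.0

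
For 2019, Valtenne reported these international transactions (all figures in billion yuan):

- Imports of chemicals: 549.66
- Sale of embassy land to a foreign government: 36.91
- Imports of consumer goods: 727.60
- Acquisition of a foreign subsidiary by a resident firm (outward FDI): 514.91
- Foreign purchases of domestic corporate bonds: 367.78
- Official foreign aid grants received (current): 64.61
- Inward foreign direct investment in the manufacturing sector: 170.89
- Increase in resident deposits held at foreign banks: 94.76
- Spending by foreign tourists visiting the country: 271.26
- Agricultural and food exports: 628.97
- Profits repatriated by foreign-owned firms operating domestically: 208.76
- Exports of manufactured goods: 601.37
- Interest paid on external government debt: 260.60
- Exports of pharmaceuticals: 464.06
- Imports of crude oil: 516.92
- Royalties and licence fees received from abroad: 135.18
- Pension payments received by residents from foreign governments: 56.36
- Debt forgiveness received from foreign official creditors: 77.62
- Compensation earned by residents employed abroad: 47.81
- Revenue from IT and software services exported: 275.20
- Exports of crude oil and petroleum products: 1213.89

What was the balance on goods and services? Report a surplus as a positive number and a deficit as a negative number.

Goods: -549.66 - 727.60 + 1213.89 + 601.37 + 464.06 - 516.92 + 628.97 = 1114.11
Services: 275.20 + 271.26 + 135.18 = 681.64
Trade balance = 1114.11 + 681.64 = 1795.75
(Excluded from the trade balance — capital account: sale of embassy land to a foreign government 36.91, debt forgiveness received from foreign official creditors 77.62; financial account: acquisition of a foreign subsidiary by a resident firm (outward FDI) 514.91, foreign purchases of domestic corporate bonds 367.78, inward foreign direct investment in the manufacturing sector 170.89, increase in resident deposits held at foreign banks 94.76; secondary income: official foreign aid grants received (current) 64.61, pension payments received by residents from foreign governments 56.36; primary income: profits repatriated by foreign-owned firms operating domestically 208.76, interest paid on external government debt 260.60, compensation earned by residents employed abroad 47.81.)

1795.75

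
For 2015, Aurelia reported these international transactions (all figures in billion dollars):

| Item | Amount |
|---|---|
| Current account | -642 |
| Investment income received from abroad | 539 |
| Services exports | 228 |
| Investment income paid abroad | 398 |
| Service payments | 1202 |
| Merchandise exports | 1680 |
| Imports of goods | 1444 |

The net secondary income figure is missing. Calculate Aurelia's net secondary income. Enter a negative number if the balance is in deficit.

-45

Current account = goods balance + services balance + net primary income + net secondary income
Sum of the known components = -597
Net secondary income = CA - (known components) = -642 - (-597) = -45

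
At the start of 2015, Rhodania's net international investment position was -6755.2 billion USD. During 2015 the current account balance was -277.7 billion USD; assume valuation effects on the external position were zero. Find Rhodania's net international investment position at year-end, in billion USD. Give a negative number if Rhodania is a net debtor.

-7032.9

With no valuation effects, change in NIIP = current account = -277.7
End-of-year NIIP = -6755.2 + (-277.7) = -7032.9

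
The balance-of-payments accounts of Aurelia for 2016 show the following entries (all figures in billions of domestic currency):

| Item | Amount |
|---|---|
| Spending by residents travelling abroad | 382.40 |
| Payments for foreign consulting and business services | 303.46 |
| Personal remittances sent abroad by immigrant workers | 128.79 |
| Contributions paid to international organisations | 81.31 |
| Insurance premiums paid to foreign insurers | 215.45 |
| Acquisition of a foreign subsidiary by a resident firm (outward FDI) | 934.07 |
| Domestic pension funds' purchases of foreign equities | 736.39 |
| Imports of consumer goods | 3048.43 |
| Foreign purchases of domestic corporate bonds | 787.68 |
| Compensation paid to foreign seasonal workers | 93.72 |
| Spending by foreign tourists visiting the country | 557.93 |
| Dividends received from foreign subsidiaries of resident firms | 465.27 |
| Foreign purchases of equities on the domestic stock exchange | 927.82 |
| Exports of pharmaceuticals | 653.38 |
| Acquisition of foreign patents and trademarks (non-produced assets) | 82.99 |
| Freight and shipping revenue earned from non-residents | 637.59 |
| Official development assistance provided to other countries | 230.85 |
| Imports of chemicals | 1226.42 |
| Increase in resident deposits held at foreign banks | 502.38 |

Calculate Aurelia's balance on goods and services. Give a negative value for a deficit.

-3327.26

Goods: -1226.42 - 3048.43 + 653.38 = -3621.47
Services: 557.93 - 303.46 - 382.40 - 215.45 + 637.59 = 294.21
Trade balance = -3621.47 + 294.21 = -3327.26
(Excluded from the trade balance — secondary income: personal remittances sent abroad by immigrant workers 128.79, contributions paid to international organisations 81.31, official development assistance provided to other countries 230.85; financial account: acquisition of a foreign subsidiary by a resident firm (outward FDI) 934.07, domestic pension funds' purchases of foreign equities 736.39, foreign purchases of domestic corporate bonds 787.68, foreign purchases of equities on the domestic stock exchange 927.82, increase in resident deposits held at foreign banks 502.38; primary income: compensation paid to foreign seasonal workers 93.72, dividends received from foreign subsidiaries of resident firms 465.27; capital account: acquisition of foreign patents and trademarks (non-produced assets) 82.99.)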